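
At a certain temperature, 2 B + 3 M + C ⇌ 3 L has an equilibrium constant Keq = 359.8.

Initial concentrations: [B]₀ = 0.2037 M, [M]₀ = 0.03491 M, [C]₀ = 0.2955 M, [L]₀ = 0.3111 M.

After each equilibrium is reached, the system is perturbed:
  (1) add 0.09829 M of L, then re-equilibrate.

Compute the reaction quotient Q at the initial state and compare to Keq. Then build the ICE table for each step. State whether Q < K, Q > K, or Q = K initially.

Q₀ = 5.7718e+04 vs Keq = 359.8 ⇒ Q>K, reverse
Step 1:
                   B          M          C          L
  I           0.2037    0.03491     0.2955     0.3111
  C          0.05422    0.08134    0.02711   -0.08134
  E           0.2579     0.1162     0.3226     0.2298
  solve Keq expr → x = -0.02711; check Q = 359.8
Then add 0.09829 M of L.
Step 2:
                   B          M          C          L
  I           0.2579     0.1162     0.3226     0.3281
  C          0.01839    0.02759   0.009197   -0.02759
  E           0.2763     0.1438     0.3318     0.3005
  solve Keq expr → x = -0.009197; check Q = 359.8

Q₀ = 5.7718e+04; Q > K (proceeds reverse)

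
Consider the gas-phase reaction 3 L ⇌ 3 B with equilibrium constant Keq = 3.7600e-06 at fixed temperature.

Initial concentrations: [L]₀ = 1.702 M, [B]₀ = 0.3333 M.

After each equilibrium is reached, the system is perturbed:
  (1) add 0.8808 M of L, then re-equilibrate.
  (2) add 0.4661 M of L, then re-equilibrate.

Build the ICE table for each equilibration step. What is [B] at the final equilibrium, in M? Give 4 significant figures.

Q₀ = 0.00751 vs Keq = 3.7600e-06 ⇒ Q>K, reverse
Step 1:
                    L           B
  init          1.702      0.3333
  Δ            0.3021     -0.3021
  eq            2.004     0.03116
  solve Keq expr → x = -0.1007; check Q = 3.7600e-06
Then add 0.8808 M of L.
Step 2:
                    L           B
  init          2.885     0.03116
  Δ          -0.01349     0.01349
  eq            2.871     0.04465
  solve Keq expr → x = 0.004496; check Q = 3.7600e-06
Then add 0.4661 M of L.
Step 3:
                    L           B
  init          3.338     0.04465
  Δ         -0.007137    0.007137
  eq             3.33     0.05179
  solve Keq expr → x = 0.002379; check Q = 3.7600e-06

[B]_eq = 0.05179 M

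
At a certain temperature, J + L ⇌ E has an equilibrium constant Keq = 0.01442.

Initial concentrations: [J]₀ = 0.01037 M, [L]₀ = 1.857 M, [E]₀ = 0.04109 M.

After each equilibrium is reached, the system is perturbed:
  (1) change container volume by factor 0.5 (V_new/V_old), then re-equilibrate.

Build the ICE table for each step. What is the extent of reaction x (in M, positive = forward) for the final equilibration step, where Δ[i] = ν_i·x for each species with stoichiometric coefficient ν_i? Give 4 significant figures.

x = 0.002594 M

Q₀ = 2.134 vs Keq = 0.01442 ⇒ Q>K, reverse
Step 1:
                    J           L           E
  I           0.01037       1.857     0.04109
  C           0.03972     0.03972    -0.03972
  E           0.05009       1.897     0.00137
  solve Keq expr → x = -0.03972; check Q = 0.01442
Then change container volume by factor 0.5 (V_new/V_old).
Step 2:
                    J           L           E
  I            0.1002       3.793     0.00274
  C         -0.002594   -0.002594    0.002594
  E           0.09759       3.791    0.005334
  solve Keq expr → x = 0.002594; check Q = 0.01442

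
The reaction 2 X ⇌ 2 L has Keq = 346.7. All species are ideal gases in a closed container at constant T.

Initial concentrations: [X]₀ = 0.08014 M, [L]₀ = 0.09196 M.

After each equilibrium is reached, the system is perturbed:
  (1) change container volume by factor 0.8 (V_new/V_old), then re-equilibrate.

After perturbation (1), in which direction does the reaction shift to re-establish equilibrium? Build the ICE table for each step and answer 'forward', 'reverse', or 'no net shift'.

Direction: no net shift

Q₀ = 1.317 vs Keq = 346.7 ⇒ Q<K, forward
Step 1:
                    X           L
  Initial     0.08014     0.09196
  Change     -0.07137     0.07137
  Equil      0.008772      0.1633
  solve Keq expr → x = 0.03568; check Q = 346.7
Then change container volume by factor 0.8 (V_new/V_old).
Step 2:
                    X           L
  Initial     0.01096      0.2042
  Change            0           0
  Equil       0.01096      0.2042
  solve Keq expr → x = 0; check Q = 346.7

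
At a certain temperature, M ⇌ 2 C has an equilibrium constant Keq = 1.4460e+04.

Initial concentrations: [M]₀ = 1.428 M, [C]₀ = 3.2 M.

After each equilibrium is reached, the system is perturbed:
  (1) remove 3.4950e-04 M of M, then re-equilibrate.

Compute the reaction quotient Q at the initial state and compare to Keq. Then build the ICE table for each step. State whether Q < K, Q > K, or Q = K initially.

Q₀ = 7.171 vs Keq = 1.4460e+04 ⇒ Q<K, forward
Step 1:
                  M         C
  Initial     1.428       3.2
  Change     -1.425     2.851
  Equil    0.002532     6.051
  solve Keq expr → x = 1.425; check Q = 1.4460e+04
Then remove 3.4950e-04 M of M.
Step 2:
                  M         C
  Initial  0.002183     6.051
  Change  3.4892e-04 -6.9783e-04
  Equil    0.002531      6.05
  solve Keq expr → x = -3.4892e-04; check Q = 1.4460e+04

Q₀ = 7.171; Q < K (proceeds forward)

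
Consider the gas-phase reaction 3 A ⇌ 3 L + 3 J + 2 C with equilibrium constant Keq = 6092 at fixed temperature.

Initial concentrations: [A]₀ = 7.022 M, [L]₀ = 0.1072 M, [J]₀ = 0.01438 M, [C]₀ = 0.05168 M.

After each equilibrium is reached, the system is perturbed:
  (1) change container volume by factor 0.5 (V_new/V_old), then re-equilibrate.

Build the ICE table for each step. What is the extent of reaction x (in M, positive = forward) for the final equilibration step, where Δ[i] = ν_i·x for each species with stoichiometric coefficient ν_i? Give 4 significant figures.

Q₀ = 2.8257e-14 vs Keq = 6092 ⇒ Q<K, forward
Step 1:
                  A         L         J         C
  Initial     7.022    0.1072   0.01438   0.05168
  Change     -4.552     4.552     4.552     3.035
  Equil        2.47     4.659     4.567     3.087
  solve Keq expr → x = 1.517; check Q = 6092
Then change container volume by factor 0.5 (V_new/V_old).
Step 2:
                  A         L         J         C
  Initial      4.94     9.319     9.133     6.173
  Change      2.317    -2.317    -2.317    -1.545
  Equil       7.257     7.002     6.816     4.628
  solve Keq expr → x = -0.7724; check Q = 6092

x = -0.7724 M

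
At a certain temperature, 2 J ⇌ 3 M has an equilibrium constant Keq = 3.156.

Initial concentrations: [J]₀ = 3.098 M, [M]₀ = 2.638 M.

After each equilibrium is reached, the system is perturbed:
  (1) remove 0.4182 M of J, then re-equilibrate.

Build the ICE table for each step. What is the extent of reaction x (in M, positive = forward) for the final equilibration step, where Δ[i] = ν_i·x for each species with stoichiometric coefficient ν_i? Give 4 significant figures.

Q₀ = 1.913 vs Keq = 3.156 ⇒ Q<K, forward
Step 1:
                    J           M
  I             3.098       2.638
  C           -0.2199      0.3299
  E             2.878       2.968
  solve Keq expr → x = 0.11; check Q = 3.156
Then remove 0.4182 M of J.
Step 2:
                    J           M
  I              2.46       2.968
  C             0.133     -0.1995
  E             2.593       2.768
  solve Keq expr → x = -0.06649; check Q = 3.156

x = -0.06649 M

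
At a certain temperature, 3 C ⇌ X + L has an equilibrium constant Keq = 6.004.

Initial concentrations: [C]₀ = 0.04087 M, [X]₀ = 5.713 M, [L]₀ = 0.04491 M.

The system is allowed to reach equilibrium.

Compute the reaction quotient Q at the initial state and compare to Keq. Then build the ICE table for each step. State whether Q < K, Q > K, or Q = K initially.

Q₀ = 3758 vs Keq = 6.004 ⇒ Q>K, reverse
Step 1:
                  C         X         L
  I         0.04087     5.713   0.04491
  C          0.1212   -0.0404   -0.0404
  E          0.1621     5.673  0.004507
  solve Keq expr → x = -0.0404; check Q = 6.004

Q₀ = 3758; Q > K (proceeds reverse)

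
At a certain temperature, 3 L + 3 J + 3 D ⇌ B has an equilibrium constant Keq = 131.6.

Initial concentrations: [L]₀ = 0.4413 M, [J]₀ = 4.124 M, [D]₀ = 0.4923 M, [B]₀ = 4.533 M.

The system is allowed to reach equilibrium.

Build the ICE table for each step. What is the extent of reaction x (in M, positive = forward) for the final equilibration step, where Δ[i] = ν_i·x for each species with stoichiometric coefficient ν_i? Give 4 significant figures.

Q₀ = 6.303 vs Keq = 131.6 ⇒ Q<K, forward
Step 1:
                    L           J           D           B
  I            0.4413       4.124      0.4923       4.533
  C           -0.1779     -0.1779     -0.1779      0.0593
  E            0.2634       3.946      0.3144       4.592
  solve Keq expr → x = 0.0593; check Q = 131.6

x = 0.0593 M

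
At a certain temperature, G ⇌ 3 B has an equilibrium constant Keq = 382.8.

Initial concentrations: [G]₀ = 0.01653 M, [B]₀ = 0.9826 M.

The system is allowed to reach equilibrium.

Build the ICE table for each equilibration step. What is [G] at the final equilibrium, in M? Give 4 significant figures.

[G]_eq = 0.002803 M

Q₀ = 57.39 vs Keq = 382.8 ⇒ Q<K, forward
Step 1:
                  G         B
  I         0.01653    0.9826
  C        -0.01373   0.04118
  E        0.002803     1.024
  solve Keq expr → x = 0.01373; check Q = 382.8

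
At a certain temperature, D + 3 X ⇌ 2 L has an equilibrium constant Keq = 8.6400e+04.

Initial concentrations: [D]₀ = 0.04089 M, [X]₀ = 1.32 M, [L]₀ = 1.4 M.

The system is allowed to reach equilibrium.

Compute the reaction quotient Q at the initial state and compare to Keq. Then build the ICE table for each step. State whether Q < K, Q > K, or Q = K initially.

Q₀ = 20.84; Q < K (proceeds forward)

Q₀ = 20.84 vs Keq = 8.6400e+04 ⇒ Q<K, forward
Step 1:
                    D           X           L
  init        0.04089        1.32         1.4
  Δ          -0.04088     -0.1226     0.08175
  eq       1.4803e-05       1.197       1.482
  solve Keq expr → x = 0.04088; check Q = 8.6400e+04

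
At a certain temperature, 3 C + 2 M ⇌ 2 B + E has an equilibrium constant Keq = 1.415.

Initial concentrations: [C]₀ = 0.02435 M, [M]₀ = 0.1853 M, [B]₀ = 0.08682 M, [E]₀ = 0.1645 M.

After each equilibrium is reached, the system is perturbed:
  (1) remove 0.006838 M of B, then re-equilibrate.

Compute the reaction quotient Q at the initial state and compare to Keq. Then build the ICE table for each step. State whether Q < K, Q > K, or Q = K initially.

Q₀ = 2501; Q > K (proceeds reverse)

Q₀ = 2501 vs Keq = 1.415 ⇒ Q>K, reverse
Step 1:
                   C          M          B          E
  Initial    0.02435     0.1853    0.08682     0.1645
  Change     0.08667    0.05778   -0.05778   -0.02889
  Equil        0.111     0.2431    0.02904     0.1356
  solve Keq expr → x = -0.02889; check Q = 1.415
Then remove 0.006838 M of B.
Step 2:
                   C          M          B          E
  Initial      0.111     0.2431    0.02221     0.1356
  Change   -0.005899  -0.003932   0.003932   0.001966
  Equil       0.1051     0.2391    0.02614     0.1376
  solve Keq expr → x = 0.001966; check Q = 1.415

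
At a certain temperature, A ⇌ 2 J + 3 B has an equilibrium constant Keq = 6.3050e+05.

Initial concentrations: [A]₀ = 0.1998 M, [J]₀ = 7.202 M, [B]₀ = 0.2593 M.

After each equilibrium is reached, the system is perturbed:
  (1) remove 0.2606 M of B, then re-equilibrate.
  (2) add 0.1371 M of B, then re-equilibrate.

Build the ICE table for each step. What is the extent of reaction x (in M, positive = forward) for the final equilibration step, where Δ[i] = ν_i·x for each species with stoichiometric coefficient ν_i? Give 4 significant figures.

Q₀ = 4.526 vs Keq = 6.3050e+05 ⇒ Q<K, forward
Step 1:
                    A           J           B
  Initial      0.1998       7.202      0.2593
  Change      -0.1997      0.3995      0.5992
  Equil    5.7993e-05       7.601      0.8585
  solve Keq expr → x = 0.1997; check Q = 6.3050e+05
Then remove 0.2606 M of B.
Step 2:
                    A           J           B
  Initial  5.7993e-05       7.601      0.5979
  Change  -3.8390e-05  7.6780e-05  1.1517e-04
  Equil    1.9603e-05       7.602       0.598
  solve Keq expr → x = 3.8390e-05; check Q = 6.3050e+05
Then add 0.1371 M of B.
Step 3:
                    A           J           B
  Initial  1.9603e-05       7.602      0.7351
  Change   1.6801e-05 -3.3601e-05 -5.0402e-05
  Equil    3.6403e-05       7.602      0.7351
  solve Keq expr → x = -1.6801e-05; check Q = 6.3050e+05

x = -1.6801e-05 M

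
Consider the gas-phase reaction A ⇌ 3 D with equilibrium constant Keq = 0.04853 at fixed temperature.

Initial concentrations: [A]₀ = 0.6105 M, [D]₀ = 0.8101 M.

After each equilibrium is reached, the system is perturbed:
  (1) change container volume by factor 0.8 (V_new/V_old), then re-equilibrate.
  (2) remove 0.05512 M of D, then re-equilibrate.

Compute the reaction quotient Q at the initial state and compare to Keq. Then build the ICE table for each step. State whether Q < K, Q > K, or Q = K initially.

Q₀ = 0.8708 vs Keq = 0.04853 ⇒ Q>K, reverse
Step 1:
                   A          D
  init        0.6105     0.8101
  Δ           0.1586    -0.4759
  eq          0.7691     0.3342
  solve Keq expr → x = -0.1586; check Q = 0.04853
Then change container volume by factor 0.8 (V_new/V_old).
Step 2:
                   A          D
  init        0.9614     0.4177
  Δ          0.01848   -0.05545
  eq          0.9799     0.3623
  solve Keq expr → x = -0.01848; check Q = 0.04853
Then remove 0.05512 M of D.
Step 3:
                   A          D
  init        0.9799     0.3072
  Δ         -0.01764    0.05293
  eq          0.9623     0.3601
  solve Keq expr → x = 0.01764; check Q = 0.04853

Q₀ = 0.8708; Q > K (proceeds reverse)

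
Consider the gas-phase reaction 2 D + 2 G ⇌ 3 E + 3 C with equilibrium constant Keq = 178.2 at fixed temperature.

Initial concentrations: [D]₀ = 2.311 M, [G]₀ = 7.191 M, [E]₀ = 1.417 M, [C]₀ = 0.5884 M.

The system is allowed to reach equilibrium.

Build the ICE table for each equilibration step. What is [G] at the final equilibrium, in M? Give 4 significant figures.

[G]_eq = 5.485 M

Q₀ = 0.002099 vs Keq = 178.2 ⇒ Q<K, forward
Step 1:
                    D           G           E           C
  I             2.311       7.191       1.417      0.5884
  C            -1.706      -1.706       2.559       2.559
  E            0.6048       5.485       3.976       3.148
  solve Keq expr → x = 0.8531; check Q = 178.2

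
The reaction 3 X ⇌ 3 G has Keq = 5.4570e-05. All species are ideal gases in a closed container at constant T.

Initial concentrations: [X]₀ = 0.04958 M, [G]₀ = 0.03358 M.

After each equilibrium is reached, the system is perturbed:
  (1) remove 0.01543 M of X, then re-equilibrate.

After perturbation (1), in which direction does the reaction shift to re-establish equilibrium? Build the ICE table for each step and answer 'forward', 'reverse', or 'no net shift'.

Q₀ = 0.3107 vs Keq = 5.4570e-05 ⇒ Q>K, reverse
Step 1:
                  X         G
  Initial   0.04958   0.03358
  Change    0.03054  -0.03054
  Equil     0.08012  0.003039
  solve Keq expr → x = -0.01018; check Q = 5.4570e-05
Then remove 0.01543 M of X.
Step 2:
                  X         G
  Initial   0.06469  0.003039
  Change  5.6387e-04 -5.6387e-04
  Equil     0.06525  0.002475
  solve Keq expr → x = -1.8796e-04; check Q = 5.4570e-05

Direction: reverse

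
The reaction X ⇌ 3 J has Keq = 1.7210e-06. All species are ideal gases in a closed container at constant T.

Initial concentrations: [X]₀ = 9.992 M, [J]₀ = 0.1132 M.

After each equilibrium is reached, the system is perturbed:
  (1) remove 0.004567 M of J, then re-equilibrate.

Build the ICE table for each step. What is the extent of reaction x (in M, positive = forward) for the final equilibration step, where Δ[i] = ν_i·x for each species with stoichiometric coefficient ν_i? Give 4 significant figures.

x = 0.001522 M

Q₀ = 1.4517e-04 vs Keq = 1.7210e-06 ⇒ Q>K, reverse
Step 1:
                   X          J
  init         9.992     0.1132
  Δ          0.02912   -0.08736
  eq           10.02    0.02584
  solve Keq expr → x = -0.02912; check Q = 1.7210e-06
Then remove 0.004567 M of J.
Step 2:
                   X          J
  init         10.02    0.02127
  Δ        -0.001522   0.004566
  eq           10.02    0.02584
  solve Keq expr → x = 0.001522; check Q = 1.7210e-06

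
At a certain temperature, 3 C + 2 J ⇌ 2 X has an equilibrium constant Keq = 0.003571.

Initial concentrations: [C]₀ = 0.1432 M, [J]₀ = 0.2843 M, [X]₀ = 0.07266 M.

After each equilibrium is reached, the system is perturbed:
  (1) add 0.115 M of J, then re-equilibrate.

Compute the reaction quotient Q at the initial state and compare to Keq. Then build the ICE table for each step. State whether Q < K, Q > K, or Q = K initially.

Q₀ = 22.24; Q > K (proceeds reverse)

Q₀ = 22.24 vs Keq = 0.003571 ⇒ Q>K, reverse
Step 1:
                  C         J         X
  init       0.1432    0.2843   0.07266
  Δ          0.1051   0.07004  -0.07004
  eq         0.2483    0.3543  0.002619
  solve Keq expr → x = -0.03502; check Q = 0.003571
Then add 0.115 M of J.
Step 2:
                  C         J         X
  init       0.2483    0.4693  0.002619
  Δ       -0.001228 -8.1837e-04 8.1837e-04
  eq          0.247    0.4685  0.003438
  solve Keq expr → x = 4.0918e-04; check Q = 0.003571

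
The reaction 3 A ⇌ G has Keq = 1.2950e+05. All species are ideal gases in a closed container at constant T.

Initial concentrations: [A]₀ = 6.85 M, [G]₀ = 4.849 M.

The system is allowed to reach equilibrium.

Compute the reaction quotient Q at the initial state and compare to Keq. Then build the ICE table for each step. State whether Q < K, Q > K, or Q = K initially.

Q₀ = 0.01509; Q < K (proceeds forward)

Q₀ = 0.01509 vs Keq = 1.2950e+05 ⇒ Q<K, forward
Step 1:
                   A          G
  I             6.85      4.849
  C           -6.812      2.271
  E          0.03802       7.12
  solve Keq expr → x = 2.271; check Q = 1.2950e+05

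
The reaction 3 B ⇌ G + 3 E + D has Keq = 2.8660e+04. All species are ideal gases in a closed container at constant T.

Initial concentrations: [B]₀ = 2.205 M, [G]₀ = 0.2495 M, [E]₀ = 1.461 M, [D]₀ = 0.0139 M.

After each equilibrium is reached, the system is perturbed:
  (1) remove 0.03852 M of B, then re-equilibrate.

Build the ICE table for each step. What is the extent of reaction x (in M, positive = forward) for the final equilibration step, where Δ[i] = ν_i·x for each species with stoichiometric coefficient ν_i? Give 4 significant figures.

Q₀ = 0.001009 vs Keq = 2.8660e+04 ⇒ Q<K, forward
Step 1:
                  B         G         E         D
  init        2.205    0.2495     1.461    0.0139
  Δ          -2.103    0.7009     2.103    0.7009
  eq         0.1024    0.9504     3.564    0.7148
  solve Keq expr → x = 0.7009; check Q = 2.8660e+04
Then remove 0.03852 M of B.
Step 2:
                  B         G         E         D
  init      0.06385    0.9504     3.564    0.7148
  Δ         0.03646  -0.01215  -0.03646  -0.01215
  eq         0.1003    0.9382     3.527    0.7026
  solve Keq expr → x = -0.01215; check Q = 2.8660e+04

x = -0.01215 M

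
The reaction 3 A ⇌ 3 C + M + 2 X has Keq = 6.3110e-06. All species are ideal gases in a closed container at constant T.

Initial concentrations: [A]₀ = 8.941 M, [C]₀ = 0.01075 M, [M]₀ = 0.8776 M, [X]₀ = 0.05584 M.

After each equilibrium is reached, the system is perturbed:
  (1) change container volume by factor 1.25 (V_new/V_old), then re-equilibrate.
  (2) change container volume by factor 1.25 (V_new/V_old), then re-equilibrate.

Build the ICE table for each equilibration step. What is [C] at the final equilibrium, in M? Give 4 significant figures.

[C]_eq = 0.3036 M

Q₀ = 4.7561e-12 vs Keq = 6.3110e-06 ⇒ Q<K, forward
Step 1:
                    A           C           M           X
  init          8.941     0.01075      0.8776     0.05584
  Δ           -0.3518      0.3518      0.1173      0.2346
  eq            8.589      0.3626      0.9949      0.2904
  solve Keq expr → x = 0.1173; check Q = 6.3110e-06
Then change container volume by factor 1.25 (V_new/V_old).
Step 2:
                    A           C           M           X
  init          6.871      0.2901      0.7959      0.2323
  Δ          -0.04202     0.04202     0.01401     0.02801
  eq            6.829      0.3321      0.8099      0.2603
  solve Keq expr → x = 0.01401; check Q = 6.3110e-06
Then change container volume by factor 1.25 (V_new/V_old).
Step 3:
                    A           C           M           X
  init          5.463      0.2657      0.6479      0.2083
  Δ          -0.03791     0.03791     0.01264     0.02527
  eq            5.426      0.3036      0.6606      0.2335
  solve Keq expr → x = 0.01264; check Q = 6.3110e-06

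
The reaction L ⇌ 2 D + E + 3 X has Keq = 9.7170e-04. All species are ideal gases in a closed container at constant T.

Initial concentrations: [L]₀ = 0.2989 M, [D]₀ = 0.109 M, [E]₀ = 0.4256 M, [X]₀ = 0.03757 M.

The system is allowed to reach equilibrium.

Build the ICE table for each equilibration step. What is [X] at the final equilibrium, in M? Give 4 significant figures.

[X]_eq = 0.212 M

Q₀ = 8.9712e-07 vs Keq = 9.7170e-04 ⇒ Q<K, forward
Step 1:
                  L         D         E         X
  I          0.2989     0.109    0.4256   0.03757
  C        -0.05814    0.1163   0.05814    0.1744
  E          0.2408    0.2253    0.4837     0.212
  solve Keq expr → x = 0.05814; check Q = 9.7170e-04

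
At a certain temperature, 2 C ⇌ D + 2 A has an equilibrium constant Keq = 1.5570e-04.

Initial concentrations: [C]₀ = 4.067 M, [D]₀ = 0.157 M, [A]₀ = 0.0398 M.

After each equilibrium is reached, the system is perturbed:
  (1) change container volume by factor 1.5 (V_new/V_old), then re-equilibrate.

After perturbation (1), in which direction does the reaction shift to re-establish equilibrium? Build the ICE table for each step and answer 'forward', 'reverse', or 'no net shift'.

Direction: forward

Q₀ = 1.5035e-05 vs Keq = 1.5570e-04 ⇒ Q<K, forward
Step 1:
                   C          D          A
  I            4.067      0.157     0.0398
  C         -0.07342    0.03671    0.07342
  E            3.994     0.1937     0.1132
  solve Keq expr → x = 0.03671; check Q = 1.5570e-04
Then change container volume by factor 1.5 (V_new/V_old).
Step 2:
                   C          D          A
  I            2.662     0.1291    0.07548
  C         -0.01407   0.007034    0.01407
  E            2.648     0.1362    0.08955
  solve Keq expr → x = 0.007034; check Q = 1.5570e-04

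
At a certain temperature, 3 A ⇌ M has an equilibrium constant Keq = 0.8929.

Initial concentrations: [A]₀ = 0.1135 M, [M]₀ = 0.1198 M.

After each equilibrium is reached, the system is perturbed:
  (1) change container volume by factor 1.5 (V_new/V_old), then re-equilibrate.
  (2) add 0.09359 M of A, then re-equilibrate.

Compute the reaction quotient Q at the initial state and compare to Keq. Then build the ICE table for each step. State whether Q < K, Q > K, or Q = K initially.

Q₀ = 81.93; Q > K (proceeds reverse)

Q₀ = 81.93 vs Keq = 0.8929 ⇒ Q>K, reverse
Step 1:
                   A          M
  init        0.1135     0.1198
  Δ           0.2405   -0.08018
  eq           0.354    0.03962
  solve Keq expr → x = -0.08018; check Q = 0.8929
Then change container volume by factor 1.5 (V_new/V_old).
Step 2:
                   A          M
  init         0.236    0.02641
  Δ          0.02924  -0.009748
  eq          0.2653    0.01667
  solve Keq expr → x = -0.009748; check Q = 0.8929
Then add 0.09359 M of A.
Step 3:
                   A          M
  init        0.3589    0.01667
  Δ         -0.03826    0.01275
  eq          0.3206    0.02942
  solve Keq expr → x = 0.01275; check Q = 0.8929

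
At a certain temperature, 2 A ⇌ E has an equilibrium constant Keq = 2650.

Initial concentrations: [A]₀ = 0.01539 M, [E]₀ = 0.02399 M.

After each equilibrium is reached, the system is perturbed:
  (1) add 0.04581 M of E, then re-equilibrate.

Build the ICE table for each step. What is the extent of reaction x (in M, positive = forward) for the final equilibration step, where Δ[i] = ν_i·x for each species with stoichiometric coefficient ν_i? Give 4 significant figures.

Q₀ = 101.3 vs Keq = 2650 ⇒ Q<K, forward
Step 1:
                   A          E
  init       0.01539    0.02399
  Δ         -0.01203   0.006013
  eq        0.003365       0.03
  solve Keq expr → x = 0.006013; check Q = 2650
Then add 0.04581 M of E.
Step 2:
                   A          E
  init      0.003365    0.07581
  Δ         0.001949 -9.7471e-04
  eq        0.005314    0.07484
  solve Keq expr → x = -9.7471e-04; check Q = 2650

x = -9.7471e-04 M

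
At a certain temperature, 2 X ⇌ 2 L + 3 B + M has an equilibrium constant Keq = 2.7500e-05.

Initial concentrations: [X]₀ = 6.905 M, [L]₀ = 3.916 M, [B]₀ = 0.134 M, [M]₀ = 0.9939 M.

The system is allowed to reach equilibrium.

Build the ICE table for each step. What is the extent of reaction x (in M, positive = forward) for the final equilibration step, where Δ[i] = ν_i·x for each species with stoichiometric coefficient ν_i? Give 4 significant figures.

Q₀ = 7.6916e-04 vs Keq = 2.7500e-05 ⇒ Q>K, reverse
Step 1:
                    X           L           B           M
  I             6.905       3.916       0.134      0.9939
  C           0.05913    -0.05913     -0.0887    -0.02957
  E             6.964       3.857      0.0453      0.9643
  solve Keq expr → x = -0.02957; check Q = 2.7500e-05

x = -0.02957 M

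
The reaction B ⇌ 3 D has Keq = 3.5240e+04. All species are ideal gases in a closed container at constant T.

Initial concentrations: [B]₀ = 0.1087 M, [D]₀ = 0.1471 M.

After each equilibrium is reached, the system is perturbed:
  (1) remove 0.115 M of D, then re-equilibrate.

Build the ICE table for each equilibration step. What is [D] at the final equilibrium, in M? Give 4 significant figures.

Q₀ = 0.02928 vs Keq = 3.5240e+04 ⇒ Q<K, forward
Step 1:
                   B          D
  I           0.1087     0.1471
  C          -0.1087     0.3261
  E       3.0066e-06     0.4732
  solve Keq expr → x = 0.1087; check Q = 3.5240e+04
Then remove 0.115 M of D.
Step 2:
                   B          D
  I       3.0066e-06     0.3582
  C       -1.7024e-06 5.1073e-06
  E       1.3041e-06     0.3582
  solve Keq expr → x = 1.7024e-06; check Q = 3.5240e+04

[D]_eq = 0.3582 M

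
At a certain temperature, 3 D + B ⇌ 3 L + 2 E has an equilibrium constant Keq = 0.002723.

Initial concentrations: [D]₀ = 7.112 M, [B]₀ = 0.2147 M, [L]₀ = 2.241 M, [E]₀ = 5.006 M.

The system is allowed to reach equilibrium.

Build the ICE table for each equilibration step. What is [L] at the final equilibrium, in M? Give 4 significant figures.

[L]_eq = 0.4715 M

Q₀ = 3.652 vs Keq = 0.002723 ⇒ Q>K, reverse
Step 1:
                    D           B           L           E
  init          7.112      0.2147       2.241       5.006
  Δ             1.769      0.5898      -1.769       -1.18
  eq            8.881      0.8045      0.4715       3.826
  solve Keq expr → x = -0.5898; check Q = 0.002723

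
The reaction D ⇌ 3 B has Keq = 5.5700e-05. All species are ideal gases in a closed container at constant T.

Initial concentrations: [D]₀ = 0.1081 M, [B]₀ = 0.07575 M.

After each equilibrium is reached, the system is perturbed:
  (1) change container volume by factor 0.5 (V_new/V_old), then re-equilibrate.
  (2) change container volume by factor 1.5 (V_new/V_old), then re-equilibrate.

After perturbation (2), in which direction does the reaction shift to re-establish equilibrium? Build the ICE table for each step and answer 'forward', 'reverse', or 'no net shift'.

Q₀ = 0.004021 vs Keq = 5.5700e-05 ⇒ Q>K, reverse
Step 1:
                   D          B
  Initial     0.1081    0.07575
  Change     0.01885   -0.05656
  Equil        0.127    0.01919
  solve Keq expr → x = -0.01885; check Q = 5.5700e-05
Then change container volume by factor 0.5 (V_new/V_old).
Step 2:
                   D          B
  Initial     0.2539    0.03839
  Change    0.004686   -0.01406
  Equil       0.2586    0.02433
  solve Keq expr → x = -0.004686; check Q = 5.5700e-05
Then change container volume by factor 1.5 (V_new/V_old).
Step 3:
                   D          B
  Initial     0.1724    0.01622
  Change   -0.001655   0.004966
  Equil       0.1707    0.02119
  solve Keq expr → x = 0.001655; check Q = 5.5700e-05

Direction: forward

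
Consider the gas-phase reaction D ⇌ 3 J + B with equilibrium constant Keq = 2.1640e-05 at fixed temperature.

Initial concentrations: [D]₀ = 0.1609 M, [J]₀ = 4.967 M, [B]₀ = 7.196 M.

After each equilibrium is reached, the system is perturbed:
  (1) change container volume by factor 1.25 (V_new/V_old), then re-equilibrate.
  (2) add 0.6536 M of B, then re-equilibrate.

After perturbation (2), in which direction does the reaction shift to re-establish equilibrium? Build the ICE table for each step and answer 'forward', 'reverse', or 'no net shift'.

Q₀ = 5480 vs Keq = 2.1640e-05 ⇒ Q>K, reverse
Step 1:
                  D         J         B
  I          0.1609     4.967     7.196
  C           1.649    -4.948    -1.649
  E            1.81   0.01919     5.547
  solve Keq expr → x = -1.649; check Q = 2.1640e-05
Then change container volume by factor 1.25 (V_new/V_old).
Step 2:
                  D         J         B
  I           1.448   0.01535     4.437
  C       -0.001277   0.00383  0.001277
  E           1.447   0.01918     4.439
  solve Keq expr → x = 0.001277; check Q = 2.1640e-05
Then add 0.6536 M of B.
Step 3:
                  D         J         B
  I           1.447   0.01918     5.092
  C       2.8561e-04 -8.5682e-04 -2.8561e-04
  E           1.447   0.01832     5.092
  solve Keq expr → x = -2.8561e-04; check Q = 2.1640e-05

Direction: reverse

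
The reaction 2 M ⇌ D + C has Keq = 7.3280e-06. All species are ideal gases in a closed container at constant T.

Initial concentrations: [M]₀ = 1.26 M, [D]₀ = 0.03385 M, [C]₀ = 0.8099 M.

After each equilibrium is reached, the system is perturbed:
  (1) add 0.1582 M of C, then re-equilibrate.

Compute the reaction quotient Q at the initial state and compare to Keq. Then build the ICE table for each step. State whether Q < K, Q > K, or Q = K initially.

Q₀ = 0.01727; Q > K (proceeds reverse)

Q₀ = 0.01727 vs Keq = 7.3280e-06 ⇒ Q>K, reverse
Step 1:
                  M         D         C
  I            1.26   0.03385    0.8099
  C         0.06767  -0.03383  -0.03383
  E           1.328 1.6644e-05    0.7761
  solve Keq expr → x = -0.03383; check Q = 7.3280e-06
Then add 0.1582 M of C.
Step 2:
                  M         D         C
  I           1.328 1.6644e-05    0.9343
  C       5.6365e-06 -2.8182e-06 -2.8182e-06
  E           1.328 1.3826e-05    0.9343
  solve Keq expr → x = -2.8182e-06; check Q = 7.3280e-06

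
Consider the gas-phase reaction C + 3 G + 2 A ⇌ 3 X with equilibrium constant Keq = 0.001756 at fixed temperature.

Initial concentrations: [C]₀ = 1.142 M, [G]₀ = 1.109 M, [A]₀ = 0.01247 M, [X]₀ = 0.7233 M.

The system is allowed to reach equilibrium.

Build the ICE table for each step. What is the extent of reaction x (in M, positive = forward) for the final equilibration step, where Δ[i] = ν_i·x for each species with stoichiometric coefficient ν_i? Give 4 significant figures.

x = -0.1993 M

Q₀ = 1562 vs Keq = 0.001756 ⇒ Q>K, reverse
Step 1:
                    C           G           A           X
  Initial       1.142       1.109     0.01247      0.7233
  Change       0.1993      0.5978      0.3985     -0.5978
  Equil         1.341       1.707       0.411      0.1255
  solve Keq expr → x = -0.1993; check Q = 0.001756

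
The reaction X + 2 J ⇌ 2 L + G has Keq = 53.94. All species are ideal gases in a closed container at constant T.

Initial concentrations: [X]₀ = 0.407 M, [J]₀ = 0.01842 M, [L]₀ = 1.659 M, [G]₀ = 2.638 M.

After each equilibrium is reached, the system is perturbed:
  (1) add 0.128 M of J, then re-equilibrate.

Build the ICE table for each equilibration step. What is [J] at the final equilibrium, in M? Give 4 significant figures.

[J]_eq = 0.4099 M

Q₀ = 5.2577e+04 vs Keq = 53.94 ⇒ Q>K, reverse
Step 1:
                    X           J           L           G
  I             0.407     0.01842       1.659       2.638
  C            0.1744      0.3488     -0.3488     -0.1744
  E            0.5814      0.3672        1.31       2.464
  solve Keq expr → x = -0.1744; check Q = 53.94
Then add 0.128 M of J.
Step 2:
                    X           J           L           G
  I            0.5814      0.4952        1.31       2.464
  C          -0.04268    -0.08537     0.08537     0.04268
  E            0.5387      0.4099       1.396       2.506
  solve Keq expr → x = 0.04268; check Q = 53.94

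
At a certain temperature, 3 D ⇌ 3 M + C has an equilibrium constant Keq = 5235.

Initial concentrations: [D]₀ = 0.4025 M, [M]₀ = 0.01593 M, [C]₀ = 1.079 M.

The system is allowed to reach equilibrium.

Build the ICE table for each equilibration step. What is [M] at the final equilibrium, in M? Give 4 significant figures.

[M]_eq = 0.3943 M

Q₀ = 6.6892e-05 vs Keq = 5235 ⇒ Q<K, forward
Step 1:
                   D          M          C
  I           0.4025    0.01593      1.079
  C          -0.3783     0.3783     0.1261
  E          0.02416     0.3943      1.205
  solve Keq expr → x = 0.1261; check Q = 5235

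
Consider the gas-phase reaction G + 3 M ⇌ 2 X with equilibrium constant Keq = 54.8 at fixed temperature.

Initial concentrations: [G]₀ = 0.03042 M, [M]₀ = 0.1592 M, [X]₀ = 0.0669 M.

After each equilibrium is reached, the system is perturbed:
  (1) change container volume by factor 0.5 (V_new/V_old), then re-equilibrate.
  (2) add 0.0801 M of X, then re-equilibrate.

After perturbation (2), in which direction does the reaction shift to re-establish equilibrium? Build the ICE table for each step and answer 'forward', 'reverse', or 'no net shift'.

Q₀ = 36.46 vs Keq = 54.8 ⇒ Q<K, forward
Step 1:
                  G         M         X
  init      0.03042    0.1592    0.0669
  Δ       -0.002717  -0.00815  0.005433
  eq         0.0277    0.1511   0.07233
  solve Keq expr → x = 0.002717; check Q = 54.8
Then change container volume by factor 0.5 (V_new/V_old).
Step 2:
                  G         M         X
  init      0.05541    0.3021    0.1447
  Δ        -0.01751  -0.05252   0.03502
  eq         0.0379    0.2496    0.1797
  solve Keq expr → x = 0.01751; check Q = 54.8
Then add 0.0801 M of X.
Step 3:
                  G         M         X
  init       0.0379    0.2496    0.2598
  Δ         0.01003    0.0301  -0.02007
  eq        0.04793    0.2797    0.2397
  solve Keq expr → x = -0.01003; check Q = 54.8

Direction: reverse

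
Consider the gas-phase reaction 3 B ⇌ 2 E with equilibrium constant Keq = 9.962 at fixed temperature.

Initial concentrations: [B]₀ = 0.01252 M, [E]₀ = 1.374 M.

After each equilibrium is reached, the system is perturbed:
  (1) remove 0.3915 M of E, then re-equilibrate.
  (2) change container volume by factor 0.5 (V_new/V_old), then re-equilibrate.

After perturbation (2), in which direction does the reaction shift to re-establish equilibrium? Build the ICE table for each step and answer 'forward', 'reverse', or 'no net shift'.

Q₀ = 9.6197e+05 vs Keq = 9.962 ⇒ Q>K, reverse
Step 1:
                    B           E
  Initial     0.01252       1.374
  Change       0.4707     -0.3138
  Equil        0.4832        1.06
  solve Keq expr → x = -0.1569; check Q = 9.962
Then remove 0.3915 M of E.
Step 2:
                    B           E
  Initial      0.4832      0.6687
  Change      -0.1037     0.06915
  Equil        0.3795      0.7379
  solve Keq expr → x = 0.03458; check Q = 9.962
Then change container volume by factor 0.5 (V_new/V_old).
Step 3:
                    B           E
  Initial       0.759       1.476
  Change      -0.1327     0.08849
  Equil        0.6262       1.564
  solve Keq expr → x = 0.04424; check Q = 9.962

Direction: forward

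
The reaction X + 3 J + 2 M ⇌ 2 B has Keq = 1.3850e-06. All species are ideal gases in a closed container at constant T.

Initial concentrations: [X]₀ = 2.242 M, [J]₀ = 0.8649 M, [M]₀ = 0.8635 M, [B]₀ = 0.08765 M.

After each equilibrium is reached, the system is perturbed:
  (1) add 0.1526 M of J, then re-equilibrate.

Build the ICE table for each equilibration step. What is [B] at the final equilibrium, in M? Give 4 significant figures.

[B]_eq = 0.002071 M

Q₀ = 0.007103 vs Keq = 1.3850e-06 ⇒ Q>K, reverse
Step 1:
                  X         J         M         B
  I           2.242    0.8649    0.8635   0.08765
  C         0.04299     0.129   0.08598  -0.08598
  E           2.285    0.9939    0.9495  0.001674
  solve Keq expr → x = -0.04299; check Q = 1.3850e-06
Then add 0.1526 M of J.
Step 2:
                  X         J         M         B
  I           2.285     1.146    0.9495  0.001674
  C       -1.9865e-04 -5.9596e-04 -3.9731e-04 3.9731e-04
  E           2.285     1.146    0.9491  0.002071
  solve Keq expr → x = 1.9865e-04; check Q = 1.3850e-06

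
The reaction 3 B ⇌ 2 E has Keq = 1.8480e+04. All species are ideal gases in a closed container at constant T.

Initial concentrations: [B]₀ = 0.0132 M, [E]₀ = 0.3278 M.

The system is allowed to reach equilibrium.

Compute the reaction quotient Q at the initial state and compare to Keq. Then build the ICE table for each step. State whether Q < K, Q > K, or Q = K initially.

Q₀ = 4.6719e+04; Q > K (proceeds reverse)

Q₀ = 4.6719e+04 vs Keq = 1.8480e+04 ⇒ Q>K, reverse
Step 1:
                   B          E
  I           0.0132     0.3278
  C         0.004668  -0.003112
  E          0.01787     0.3247
  solve Keq expr → x = -0.001556; check Q = 1.8480e+04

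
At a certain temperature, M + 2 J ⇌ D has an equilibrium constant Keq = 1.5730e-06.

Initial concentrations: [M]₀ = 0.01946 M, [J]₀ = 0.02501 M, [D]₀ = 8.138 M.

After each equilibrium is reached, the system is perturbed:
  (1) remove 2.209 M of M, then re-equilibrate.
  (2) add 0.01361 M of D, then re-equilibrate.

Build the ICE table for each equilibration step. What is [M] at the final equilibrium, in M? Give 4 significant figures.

Q₀ = 6.6857e+05 vs Keq = 1.5730e-06 ⇒ Q>K, reverse
Step 1:
                    M           J           D
  I           0.01946     0.02501       8.138
  C             8.135       16.27      -8.135
  E             8.154       16.29    0.003405
  solve Keq expr → x = -8.135; check Q = 1.5730e-06
Then remove 2.209 M of M.
Step 2:
                    M           J           D
  I             5.945       16.29    0.003405
  C        9.2160e-04    0.001843 -9.2160e-04
  E             5.946        16.3    0.002484
  solve Keq expr → x = -9.2160e-04; check Q = 1.5730e-06
Then add 0.01361 M of D.
Step 3:
                    M           J           D
  I             5.946        16.3     0.01609
  C            0.0136     0.02719     -0.0136
  E              5.96       16.32    0.002498
  solve Keq expr → x = -0.0136; check Q = 1.5730e-06

[M]_eq = 5.96 M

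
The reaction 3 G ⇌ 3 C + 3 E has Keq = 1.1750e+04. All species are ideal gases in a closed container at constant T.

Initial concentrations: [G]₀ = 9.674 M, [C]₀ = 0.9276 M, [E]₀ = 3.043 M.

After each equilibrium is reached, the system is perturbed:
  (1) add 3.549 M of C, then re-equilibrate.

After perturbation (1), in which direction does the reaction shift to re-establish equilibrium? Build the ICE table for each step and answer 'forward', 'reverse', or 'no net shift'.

Direction: reverse

Q₀ = 0.02484 vs Keq = 1.1750e+04 ⇒ Q<K, forward
Step 1:
                    G           C           E
  Initial       9.674      0.9276       3.043
  Change       -6.532       6.532       6.532
  Equil         3.142        7.46       9.575
  solve Keq expr → x = 2.177; check Q = 1.1750e+04
Then add 3.549 M of C.
Step 2:
                    G           C           E
  Initial       3.142       11.01       9.575
  Change       0.7992     -0.7992     -0.7992
  Equil         3.941       10.21       8.776
  solve Keq expr → x = -0.2664; check Q = 1.1750e+04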